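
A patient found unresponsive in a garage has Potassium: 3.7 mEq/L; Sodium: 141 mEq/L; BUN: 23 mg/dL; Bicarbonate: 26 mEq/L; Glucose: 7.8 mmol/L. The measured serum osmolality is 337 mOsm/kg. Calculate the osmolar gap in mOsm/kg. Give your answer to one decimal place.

Calculated osmolality = 2·Na + glucose + BUN/2.8
= 2·141 + 7.8 + 23/2.8
= 282 + 7.80 + 8.21
= 298.01 mOsm/kg ≈ 298.0 mOsm/kg
Osmolar gap = measured − calculated = 337 − 298.0 = 39.0 mOsm/kg

39.0 mOsm/kg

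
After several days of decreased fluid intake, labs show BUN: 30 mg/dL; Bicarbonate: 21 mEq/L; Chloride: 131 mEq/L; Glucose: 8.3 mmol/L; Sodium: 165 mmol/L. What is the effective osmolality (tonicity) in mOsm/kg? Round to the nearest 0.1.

338.3 mOsm/kg

Effective osmolality excludes urea (freely permeant across cell membranes):
2·Na + glucose
= 2·165 + 8.3
= 330 + 8.3
= 338.3 mOsm/kg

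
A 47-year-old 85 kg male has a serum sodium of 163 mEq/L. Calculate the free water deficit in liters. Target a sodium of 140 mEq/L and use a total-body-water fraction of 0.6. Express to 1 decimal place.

8.4 L

TBW = 0.6 · 85 = 51 L
Free water deficit = TBW · (Na/140 − 1)
= 51 · (163/140 − 1)
= 51 · 0.1643
= 8.38 L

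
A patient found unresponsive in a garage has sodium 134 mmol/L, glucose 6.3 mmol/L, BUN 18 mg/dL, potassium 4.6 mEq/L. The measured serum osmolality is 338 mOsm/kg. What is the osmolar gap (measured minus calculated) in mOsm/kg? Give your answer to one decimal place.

57.3 mOsm/kg

Calculated osmolality = 2·Na + glucose + BUN/2.8
= 2·134 + 6.3 + 18/2.8
= 268 + 6.30 + 6.43
= 280.73 mOsm/kg ≈ 280.7 mOsm/kg
Osmolar gap = measured − calculated = 338 − 280.7 = 57.3 mOsm/kg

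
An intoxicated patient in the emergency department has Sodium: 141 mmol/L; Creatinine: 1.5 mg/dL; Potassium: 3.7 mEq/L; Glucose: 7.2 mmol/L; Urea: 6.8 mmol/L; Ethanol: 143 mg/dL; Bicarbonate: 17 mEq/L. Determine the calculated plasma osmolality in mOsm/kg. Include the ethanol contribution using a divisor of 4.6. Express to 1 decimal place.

Calculated osmolality = 2·Na + glucose + urea + ethanol/4.6
= 2·141 + 7.2 + 6.8 + 143/4.6
= 282 + 7.20 + 6.80 + 31.09
= 327.09 mOsm/kg

327.1 mOsm/kg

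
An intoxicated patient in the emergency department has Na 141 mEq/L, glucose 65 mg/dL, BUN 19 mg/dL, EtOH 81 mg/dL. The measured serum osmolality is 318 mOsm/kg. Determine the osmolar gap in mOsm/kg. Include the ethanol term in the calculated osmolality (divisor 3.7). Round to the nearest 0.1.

Calculated osmolality = 2·Na + glucose/18 + BUN/2.8 + ethanol/3.7
= 2·141 + 65/18 + 19/2.8 + 81/3.7
= 282 + 3.61 + 6.79 + 21.89
= 314.29 mOsm/kg ≈ 314.3 mOsm/kg
Osmolar gap = measured − calculated = 318 − 314.3 = 3.7 mOsm/kg

3.7 mOsm/kg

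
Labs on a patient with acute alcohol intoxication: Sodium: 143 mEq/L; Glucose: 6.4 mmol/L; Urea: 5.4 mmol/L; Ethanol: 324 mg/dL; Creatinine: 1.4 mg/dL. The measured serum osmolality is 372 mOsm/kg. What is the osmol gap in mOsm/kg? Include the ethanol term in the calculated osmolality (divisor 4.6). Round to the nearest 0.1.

3.8 mOsm/kg

Calculated osmolality = 2·Na + glucose + urea + ethanol/4.6
= 2·143 + 6.4 + 5.4 + 324/4.6
= 286 + 6.40 + 5.40 + 70.43
= 368.23 mOsm/kg ≈ 368.2 mOsm/kg
Osmolar gap = measured − calculated = 372 − 368.2 = 3.8 mOsm/kg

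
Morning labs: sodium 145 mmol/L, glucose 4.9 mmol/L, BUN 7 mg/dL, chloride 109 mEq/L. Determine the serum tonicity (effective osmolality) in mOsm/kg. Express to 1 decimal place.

294.9 mOsm/kg

Effective osmolality excludes urea (freely permeant across cell membranes):
2·Na + glucose
= 2·145 + 4.9
= 290 + 4.9
= 294.9 mOsm/kg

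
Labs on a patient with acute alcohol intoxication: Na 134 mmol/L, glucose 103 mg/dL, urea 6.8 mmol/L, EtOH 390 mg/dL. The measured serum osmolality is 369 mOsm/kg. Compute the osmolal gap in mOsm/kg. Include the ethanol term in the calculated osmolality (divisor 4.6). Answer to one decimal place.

3.7 mOsm/kg

Calculated osmolality = 2·Na + glucose/18 + urea + ethanol/4.6
= 2·134 + 103/18 + 6.8 + 390/4.6
= 268 + 5.72 + 6.80 + 84.78
= 365.3 mOsm/kg ≈ 365.3 mOsm/kg
Osmolar gap = measured − calculated = 369 − 365.3 = 3.7 mOsm/kg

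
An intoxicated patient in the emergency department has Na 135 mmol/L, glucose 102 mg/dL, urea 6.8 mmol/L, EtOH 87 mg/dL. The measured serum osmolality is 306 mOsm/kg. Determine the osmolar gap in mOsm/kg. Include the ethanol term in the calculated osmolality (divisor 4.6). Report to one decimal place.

4.6 mOsm/kg

Calculated osmolality = 2·Na + glucose/18 + urea + ethanol/4.6
= 2·135 + 102/18 + 6.8 + 87/4.6
= 270 + 5.67 + 6.80 + 18.91
= 301.38 mOsm/kg ≈ 301.4 mOsm/kg
Osmolar gap = measured − calculated = 306 − 301.4 = 4.6 mOsm/kg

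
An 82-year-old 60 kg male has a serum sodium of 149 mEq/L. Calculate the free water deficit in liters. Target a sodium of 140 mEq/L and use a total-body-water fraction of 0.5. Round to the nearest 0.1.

TBW = 0.5 · 60 = 30 L
Free water deficit = TBW · (Na/140 − 1)
= 30 · (149/140 − 1)
= 30 · 0.0643
= 1.93 L

1.9 L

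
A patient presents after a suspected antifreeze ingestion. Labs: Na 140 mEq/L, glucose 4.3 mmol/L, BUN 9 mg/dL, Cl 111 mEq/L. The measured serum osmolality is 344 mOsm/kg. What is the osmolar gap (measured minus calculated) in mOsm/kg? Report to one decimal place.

56.5 mOsm/kg

Calculated osmolality = 2·Na + glucose + BUN/2.8
= 2·140 + 4.3 + 9/2.8
= 280 + 4.30 + 3.21
= 287.51 mOsm/kg ≈ 287.5 mOsm/kg
Osmolar gap = measured − calculated = 344 − 287.5 = 56.5 mOsm/kg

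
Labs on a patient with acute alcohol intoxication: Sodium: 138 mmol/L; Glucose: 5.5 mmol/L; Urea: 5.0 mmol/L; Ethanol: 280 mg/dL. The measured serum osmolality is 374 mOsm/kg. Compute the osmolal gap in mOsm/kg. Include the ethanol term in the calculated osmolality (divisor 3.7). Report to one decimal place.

Calculated osmolality = 2·Na + glucose + urea + ethanol/3.7
= 2·138 + 5.5 + 5 + 280/3.7
= 276 + 5.50 + 5 + 75.68
= 362.18 mOsm/kg ≈ 362.2 mOsm/kg
Osmolar gap = measured − calculated = 374 − 362.2 = 11.8 mOsm/kg

11.8 mOsm/kg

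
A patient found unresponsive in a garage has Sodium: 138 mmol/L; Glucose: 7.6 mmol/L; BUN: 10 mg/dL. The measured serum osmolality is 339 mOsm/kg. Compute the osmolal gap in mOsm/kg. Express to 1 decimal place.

Calculated osmolality = 2·Na + glucose + BUN/2.8
= 2·138 + 7.6 + 10/2.8
= 276 + 7.60 + 3.57
= 287.17 mOsm/kg ≈ 287.2 mOsm/kg
Osmolar gap = measured − calculated = 339 − 287.2 = 51.8 mOsm/kg

51.8 mOsm/kg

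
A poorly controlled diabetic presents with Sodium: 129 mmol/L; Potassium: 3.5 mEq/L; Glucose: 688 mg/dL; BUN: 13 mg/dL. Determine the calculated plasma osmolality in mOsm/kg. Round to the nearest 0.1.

Calculated osmolality = 2·Na + glucose/18 + BUN/2.8
= 2·129 + 688/18 + 13/2.8
= 258 + 38.22 + 4.64
= 300.86 mOsm/kg

300.9 mOsm/kg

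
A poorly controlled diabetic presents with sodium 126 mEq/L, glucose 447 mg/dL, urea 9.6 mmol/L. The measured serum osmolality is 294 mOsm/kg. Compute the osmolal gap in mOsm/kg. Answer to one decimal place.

7.6 mOsm/kg

Calculated osmolality = 2·Na + glucose/18 + urea
= 2·126 + 447/18 + 9.6
= 252 + 24.83 + 9.60
= 286.43 mOsm/kg ≈ 286.4 mOsm/kg
Osmolar gap = measured − calculated = 294 − 286.4 = 7.6 mOsm/kg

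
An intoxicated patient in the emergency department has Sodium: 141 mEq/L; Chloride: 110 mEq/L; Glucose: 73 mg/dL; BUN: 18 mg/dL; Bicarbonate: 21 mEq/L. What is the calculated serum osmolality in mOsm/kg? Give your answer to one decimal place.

Calculated osmolality = 2·Na + glucose/18 + BUN/2.8
= 2·141 + 73/18 + 18/2.8
= 282 + 4.06 + 6.43
= 292.49 mOsm/kg

292.5 mOsm/kg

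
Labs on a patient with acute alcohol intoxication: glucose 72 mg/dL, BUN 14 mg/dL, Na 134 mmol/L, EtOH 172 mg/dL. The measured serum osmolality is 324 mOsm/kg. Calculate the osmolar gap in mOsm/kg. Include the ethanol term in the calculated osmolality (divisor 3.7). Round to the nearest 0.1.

0.5 mOsm/kg

Calculated osmolality = 2·Na + glucose/18 + BUN/2.8 + ethanol/3.7
= 2·134 + 72/18 + 14/2.8 + 172/3.7
= 268 + 4 + 5 + 46.49
= 323.49 mOsm/kg ≈ 323.5 mOsm/kg
Osmolar gap = measured − calculated = 324 − 323.5 = 0.5 mOsm/kg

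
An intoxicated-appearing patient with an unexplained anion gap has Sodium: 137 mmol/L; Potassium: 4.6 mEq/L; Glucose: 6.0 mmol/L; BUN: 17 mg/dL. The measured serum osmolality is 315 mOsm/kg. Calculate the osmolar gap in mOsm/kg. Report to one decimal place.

28.9 mOsm/kg

Calculated osmolality = 2·Na + glucose + BUN/2.8
= 2·137 + 6 + 17/2.8
= 274 + 6 + 6.07
= 286.07 mOsm/kg ≈ 286.1 mOsm/kg
Osmolar gap = measured − calculated = 315 − 286.1 = 28.9 mOsm/kg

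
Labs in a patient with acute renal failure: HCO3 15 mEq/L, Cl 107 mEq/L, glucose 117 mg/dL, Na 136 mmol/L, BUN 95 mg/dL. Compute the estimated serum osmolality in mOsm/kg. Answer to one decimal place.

Calculated osmolality = 2·Na + glucose/18 + BUN/2.8
= 2·136 + 117/18 + 95/2.8
= 272 + 6.50 + 33.93
= 312.43 mOsm/kg

312.4 mOsm/kg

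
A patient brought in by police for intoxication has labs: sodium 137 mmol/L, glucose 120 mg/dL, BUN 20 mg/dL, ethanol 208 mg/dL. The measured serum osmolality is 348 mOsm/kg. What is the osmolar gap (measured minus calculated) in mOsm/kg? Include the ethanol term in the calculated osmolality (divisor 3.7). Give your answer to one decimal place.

Calculated osmolality = 2·Na + glucose/18 + BUN/2.8 + ethanol/3.7
= 2·137 + 120/18 + 20/2.8 + 208/3.7
= 274 + 6.67 + 7.14 + 56.22
= 344.03 mOsm/kg ≈ 344.0 mOsm/kg
Osmolar gap = measured − calculated = 348 − 344.0 = 4.0 mOsm/kg

4.0 mOsm/kg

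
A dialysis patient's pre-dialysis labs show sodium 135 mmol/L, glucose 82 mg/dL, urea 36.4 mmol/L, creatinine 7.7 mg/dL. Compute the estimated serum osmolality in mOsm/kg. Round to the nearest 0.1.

311.0 mOsm/kg

Calculated osmolality = 2·Na + glucose/18 + urea
= 2·135 + 82/18 + 36.4
= 270 + 4.56 + 36.40
= 310.96 mOsm/kg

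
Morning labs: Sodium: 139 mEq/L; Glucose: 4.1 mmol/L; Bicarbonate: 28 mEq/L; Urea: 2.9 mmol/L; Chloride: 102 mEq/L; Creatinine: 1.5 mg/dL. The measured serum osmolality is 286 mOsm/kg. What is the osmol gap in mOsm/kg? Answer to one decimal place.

1.0 mOsm/kg

Calculated osmolality = 2·Na + glucose + urea
= 2·139 + 4.1 + 2.9
= 278 + 4.10 + 2.90
= 285 mOsm/kg ≈ 285.0 mOsm/kg
Osmolar gap = measured − calculated = 286 − 285.0 = 1.0 mOsm/kg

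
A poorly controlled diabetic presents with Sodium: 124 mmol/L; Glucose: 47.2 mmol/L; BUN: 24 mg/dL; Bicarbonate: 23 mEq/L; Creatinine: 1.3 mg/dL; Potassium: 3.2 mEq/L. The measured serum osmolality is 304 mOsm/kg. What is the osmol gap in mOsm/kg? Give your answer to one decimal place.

0.2 mOsm/kg

Calculated osmolality = 2·Na + glucose + BUN/2.8
= 2·124 + 47.2 + 24/2.8
= 248 + 47.20 + 8.57
= 303.77 mOsm/kg ≈ 303.8 mOsm/kg
Osmolar gap = measured − calculated = 304 − 303.8 = 0.2 mOsm/kg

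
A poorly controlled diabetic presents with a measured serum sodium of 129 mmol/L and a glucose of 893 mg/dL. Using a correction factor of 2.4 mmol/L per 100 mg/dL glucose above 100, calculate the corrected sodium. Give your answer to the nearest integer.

Corrected Na = measured Na + 2.4 · (glucose − 100)/100
= 129 + 2.4 · (893 − 100)/100
= 129 + 19
= 148 mmol/L

148 mmol/L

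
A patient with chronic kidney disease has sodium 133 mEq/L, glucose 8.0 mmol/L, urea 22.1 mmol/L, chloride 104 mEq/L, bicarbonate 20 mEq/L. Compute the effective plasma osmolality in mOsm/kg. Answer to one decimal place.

Effective osmolality excludes urea (freely permeant across cell membranes):
2·Na + glucose
= 2·133 + 8
= 266 + 8
= 274 mOsm/kg

274.0 mOsm/kg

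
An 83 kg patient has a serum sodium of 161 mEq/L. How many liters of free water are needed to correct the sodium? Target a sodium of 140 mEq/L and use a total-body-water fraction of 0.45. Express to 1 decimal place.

5.6 L

TBW = 0.45 · 83 = 37.35 L
Free water deficit = TBW · (Na/140 − 1)
= 37.35 · (161/140 − 1)
= 37.35 · 0.15
= 5.6 L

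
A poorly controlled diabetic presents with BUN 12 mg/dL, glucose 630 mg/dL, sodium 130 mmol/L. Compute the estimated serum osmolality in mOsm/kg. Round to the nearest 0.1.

299.3 mOsm/kg

Calculated osmolality = 2·Na + glucose/18 + BUN/2.8
= 2·130 + 630/18 + 12/2.8
= 260 + 35 + 4.29
= 299.29 mOsm/kg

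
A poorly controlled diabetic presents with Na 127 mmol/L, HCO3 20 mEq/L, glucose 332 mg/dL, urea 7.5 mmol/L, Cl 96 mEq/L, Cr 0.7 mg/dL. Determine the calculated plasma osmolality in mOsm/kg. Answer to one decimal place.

279.9 mOsm/kg

Calculated osmolality = 2·Na + glucose/18 + urea
= 2·127 + 332/18 + 7.5
= 254 + 18.44 + 7.50
= 279.94 mOsm/kg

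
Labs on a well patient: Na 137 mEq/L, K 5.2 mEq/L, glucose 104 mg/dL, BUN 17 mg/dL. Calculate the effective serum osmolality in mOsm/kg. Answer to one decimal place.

279.8 mOsm/kg

Effective osmolality excludes urea (freely permeant across cell membranes):
2·Na + glucose/18
= 2·137 + 104/18
= 274 + 5.78
= 279.78 mOsm/kg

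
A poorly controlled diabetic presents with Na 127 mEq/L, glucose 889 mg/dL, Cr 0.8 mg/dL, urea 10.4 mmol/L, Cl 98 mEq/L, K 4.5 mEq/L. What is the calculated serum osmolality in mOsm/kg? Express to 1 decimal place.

Calculated osmolality = 2·Na + glucose/18 + urea
= 2·127 + 889/18 + 10.4
= 254 + 49.39 + 10.40
= 313.79 mOsm/kg

313.8 mOsm/kg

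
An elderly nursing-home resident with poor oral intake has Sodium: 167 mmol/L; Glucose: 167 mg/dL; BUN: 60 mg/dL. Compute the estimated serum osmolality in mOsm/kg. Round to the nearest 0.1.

364.7 mOsm/kg

Calculated osmolality = 2·Na + glucose/18 + BUN/2.8
= 2·167 + 167/18 + 60/2.8
= 334 + 9.28 + 21.43
= 364.71 mOsm/kg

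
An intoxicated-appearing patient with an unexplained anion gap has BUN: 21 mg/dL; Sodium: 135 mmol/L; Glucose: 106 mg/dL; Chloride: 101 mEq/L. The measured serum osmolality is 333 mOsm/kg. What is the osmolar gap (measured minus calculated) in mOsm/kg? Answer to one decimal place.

49.6 mOsm/kg

Calculated osmolality = 2·Na + glucose/18 + BUN/2.8
= 2·135 + 106/18 + 21/2.8
= 270 + 5.89 + 7.50
= 283.39 mOsm/kg ≈ 283.4 mOsm/kg
Osmolar gap = measured − calculated = 333 − 283.4 = 49.6 mOsm/kg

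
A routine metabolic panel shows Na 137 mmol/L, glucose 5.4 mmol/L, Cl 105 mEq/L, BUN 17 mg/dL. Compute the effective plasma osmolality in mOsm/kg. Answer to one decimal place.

279.4 mOsm/kg

Effective osmolality excludes urea (freely permeant across cell membranes):
2·Na + glucose
= 2·137 + 5.4
= 274 + 5.4
= 279.4 mOsm/kg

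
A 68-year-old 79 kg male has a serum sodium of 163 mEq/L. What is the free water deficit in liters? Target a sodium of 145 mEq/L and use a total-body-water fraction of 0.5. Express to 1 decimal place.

4.9 L

TBW = 0.5 · 79 = 39.5 L
Free water deficit = TBW · (Na/145 − 1)
= 39.5 · (163/145 − 1)
= 39.5 · 0.1241
= 4.9 L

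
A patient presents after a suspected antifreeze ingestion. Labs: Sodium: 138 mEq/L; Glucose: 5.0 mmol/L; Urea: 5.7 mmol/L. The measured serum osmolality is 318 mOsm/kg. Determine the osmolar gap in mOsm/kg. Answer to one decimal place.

Calculated osmolality = 2·Na + glucose + urea
= 2·138 + 5 + 5.7
= 276 + 5 + 5.70
= 286.7 mOsm/kg ≈ 286.7 mOsm/kg
Osmolar gap = measured − calculated = 318 − 286.7 = 31.3 mOsm/kg

31.3 mOsm/kg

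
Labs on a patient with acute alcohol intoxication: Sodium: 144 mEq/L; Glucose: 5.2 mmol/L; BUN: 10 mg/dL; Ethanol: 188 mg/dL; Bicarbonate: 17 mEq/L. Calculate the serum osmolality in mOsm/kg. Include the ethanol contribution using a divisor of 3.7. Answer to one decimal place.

Calculated osmolality = 2·Na + glucose + BUN/2.8 + ethanol/3.7
= 2·144 + 5.2 + 10/2.8 + 188/3.7
= 288 + 5.20 + 3.57 + 50.81
= 347.58 mOsm/kg

347.6 mOsm/kg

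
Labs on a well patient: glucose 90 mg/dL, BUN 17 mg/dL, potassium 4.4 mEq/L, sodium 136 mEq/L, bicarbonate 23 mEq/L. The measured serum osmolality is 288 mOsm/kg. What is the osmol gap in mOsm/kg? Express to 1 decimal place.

Calculated osmolality = 2·Na + glucose/18 + BUN/2.8
= 2·136 + 90/18 + 17/2.8
= 272 + 5 + 6.07
= 283.07 mOsm/kg ≈ 283.1 mOsm/kg
Osmolar gap = measured − calculated = 288 − 283.1 = 4.9 mOsm/kg

4.9 mOsm/kg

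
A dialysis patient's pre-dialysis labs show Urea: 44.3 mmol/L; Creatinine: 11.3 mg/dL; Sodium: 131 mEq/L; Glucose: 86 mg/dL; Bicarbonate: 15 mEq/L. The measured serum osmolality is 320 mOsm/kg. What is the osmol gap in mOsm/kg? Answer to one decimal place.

8.9 mOsm/kg

Calculated osmolality = 2·Na + glucose/18 + urea
= 2·131 + 86/18 + 44.3
= 262 + 4.78 + 44.30
= 311.08 mOsm/kg ≈ 311.1 mOsm/kg
Osmolar gap = measured − calculated = 320 − 311.1 = 8.9 mOsm/kg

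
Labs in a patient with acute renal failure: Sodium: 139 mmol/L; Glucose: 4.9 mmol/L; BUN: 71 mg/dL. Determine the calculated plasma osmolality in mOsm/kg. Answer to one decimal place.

308.3 mOsm/kg

Calculated osmolality = 2·Na + glucose + BUN/2.8
= 2·139 + 4.9 + 71/2.8
= 278 + 4.90 + 25.36
= 308.26 mOsm/kg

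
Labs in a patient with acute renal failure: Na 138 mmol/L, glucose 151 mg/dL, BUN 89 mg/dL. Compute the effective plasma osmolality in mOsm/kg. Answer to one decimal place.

Effective osmolality excludes urea (freely permeant across cell membranes):
2·Na + glucose/18
= 2·138 + 151/18
= 276 + 8.39
= 284.39 mOsm/kg

284.4 mOsm/kg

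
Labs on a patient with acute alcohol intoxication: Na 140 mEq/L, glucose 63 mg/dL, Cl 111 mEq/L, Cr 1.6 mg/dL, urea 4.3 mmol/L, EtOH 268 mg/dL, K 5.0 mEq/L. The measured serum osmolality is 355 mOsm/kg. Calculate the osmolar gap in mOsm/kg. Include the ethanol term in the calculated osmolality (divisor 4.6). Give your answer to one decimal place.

8.9 mOsm/kg

Calculated osmolality = 2·Na + glucose/18 + urea + ethanol/4.6
= 2·140 + 63/18 + 4.3 + 268/4.6
= 280 + 3.50 + 4.30 + 58.26
= 346.06 mOsm/kg ≈ 346.1 mOsm/kg
Osmolar gap = measured − calculated = 355 − 346.1 = 8.9 mOsm/kg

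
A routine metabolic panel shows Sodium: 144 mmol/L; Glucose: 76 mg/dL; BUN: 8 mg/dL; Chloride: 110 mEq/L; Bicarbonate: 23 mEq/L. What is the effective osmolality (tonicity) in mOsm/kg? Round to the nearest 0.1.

292.2 mOsm/kg

Effective osmolality excludes urea (freely permeant across cell membranes):
2·Na + glucose/18
= 2·144 + 76/18
= 288 + 4.22
= 292.22 mOsm/kg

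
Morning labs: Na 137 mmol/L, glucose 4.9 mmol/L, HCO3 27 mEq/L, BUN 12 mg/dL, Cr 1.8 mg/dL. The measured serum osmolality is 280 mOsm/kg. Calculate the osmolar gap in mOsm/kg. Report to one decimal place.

-3.2 mOsm/kg

Calculated osmolality = 2·Na + glucose + BUN/2.8
= 2·137 + 4.9 + 12/2.8
= 274 + 4.90 + 4.29
= 283.19 mOsm/kg ≈ 283.2 mOsm/kg
Osmolar gap = measured − calculated = 280 − 283.2 = -3.2 mOsm/kg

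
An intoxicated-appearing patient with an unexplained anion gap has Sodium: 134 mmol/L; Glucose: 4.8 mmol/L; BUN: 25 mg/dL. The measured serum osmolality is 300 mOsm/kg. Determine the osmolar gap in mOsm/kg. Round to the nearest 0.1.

18.3 mOsm/kg

Calculated osmolality = 2·Na + glucose + BUN/2.8
= 2·134 + 4.8 + 25/2.8
= 268 + 4.80 + 8.93
= 281.73 mOsm/kg ≈ 281.7 mOsm/kg
Osmolar gap = measured − calculated = 300 − 281.7 = 18.3 mOsm/kg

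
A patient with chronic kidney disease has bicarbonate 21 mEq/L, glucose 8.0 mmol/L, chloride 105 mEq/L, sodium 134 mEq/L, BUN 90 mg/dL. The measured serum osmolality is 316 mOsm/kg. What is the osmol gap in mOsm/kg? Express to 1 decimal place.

Calculated osmolality = 2·Na + glucose + BUN/2.8
= 2·134 + 8 + 90/2.8
= 268 + 8 + 32.14
= 308.14 mOsm/kg ≈ 308.1 mOsm/kg
Osmolar gap = measured − calculated = 316 − 308.1 = 7.9 mOsm/kg

7.9 mOsm/kg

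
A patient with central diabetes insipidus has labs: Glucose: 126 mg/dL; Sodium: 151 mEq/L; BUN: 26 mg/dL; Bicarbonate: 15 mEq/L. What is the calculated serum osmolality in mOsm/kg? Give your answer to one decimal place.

318.3 mOsm/kg

Calculated osmolality = 2·Na + glucose/18 + BUN/2.8
= 2·151 + 126/18 + 26/2.8
= 302 + 7 + 9.29
= 318.29 mOsm/kg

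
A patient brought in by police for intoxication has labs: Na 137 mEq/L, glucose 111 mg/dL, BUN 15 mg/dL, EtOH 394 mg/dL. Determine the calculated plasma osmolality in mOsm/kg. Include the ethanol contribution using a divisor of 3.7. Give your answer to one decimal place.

392.0 mOsm/kg

Calculated osmolality = 2·Na + glucose/18 + BUN/2.8 + ethanol/3.7
= 2·137 + 111/18 + 15/2.8 + 394/3.7
= 274 + 6.17 + 5.36 + 106.49
= 392.02 mOsm/kg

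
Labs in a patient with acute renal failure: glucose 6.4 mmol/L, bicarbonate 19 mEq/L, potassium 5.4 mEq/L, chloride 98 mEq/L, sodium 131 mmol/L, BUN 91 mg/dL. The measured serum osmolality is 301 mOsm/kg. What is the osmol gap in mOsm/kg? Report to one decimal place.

Calculated osmolality = 2·Na + glucose + BUN/2.8
= 2·131 + 6.4 + 91/2.8
= 262 + 6.40 + 32.50
= 300.9 mOsm/kg ≈ 300.9 mOsm/kg
Osmolar gap = measured − calculated = 301 − 300.9 = 0.1 mOsm/kg

0.1 mOsm/kg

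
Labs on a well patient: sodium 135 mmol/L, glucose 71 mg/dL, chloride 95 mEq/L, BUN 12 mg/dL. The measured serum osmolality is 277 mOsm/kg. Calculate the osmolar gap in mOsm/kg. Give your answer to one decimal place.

-1.2 mOsm/kg

Calculated osmolality = 2·Na + glucose/18 + BUN/2.8
= 2·135 + 71/18 + 12/2.8
= 270 + 3.94 + 4.29
= 278.23 mOsm/kg ≈ 278.2 mOsm/kg
Osmolar gap = measured − calculated = 277 − 278.2 = -1.2 mOsm/kg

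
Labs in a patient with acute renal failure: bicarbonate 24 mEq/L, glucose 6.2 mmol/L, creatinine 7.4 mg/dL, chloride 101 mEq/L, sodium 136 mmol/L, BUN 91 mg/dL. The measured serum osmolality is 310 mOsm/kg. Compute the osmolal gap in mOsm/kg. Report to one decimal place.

Calculated osmolality = 2·Na + glucose + BUN/2.8
= 2·136 + 6.2 + 91/2.8
= 272 + 6.20 + 32.50
= 310.7 mOsm/kg ≈ 310.7 mOsm/kg
Osmolar gap = measured − calculated = 310 − 310.7 = -0.7 mOsm/kg

-0.7 mOsm/kg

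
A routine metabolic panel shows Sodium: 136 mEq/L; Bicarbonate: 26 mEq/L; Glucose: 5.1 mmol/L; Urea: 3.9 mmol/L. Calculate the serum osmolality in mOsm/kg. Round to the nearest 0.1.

Calculated osmolality = 2·Na + glucose + urea
= 2·136 + 5.1 + 3.9
= 272 + 5.10 + 3.90
= 281 mOsm/kg

281.0 mOsm/kg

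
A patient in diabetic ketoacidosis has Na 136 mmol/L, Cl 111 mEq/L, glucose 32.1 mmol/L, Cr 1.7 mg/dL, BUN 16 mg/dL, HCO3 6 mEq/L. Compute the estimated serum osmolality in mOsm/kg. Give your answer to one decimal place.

Calculated osmolality = 2·Na + glucose + BUN/2.8
= 2·136 + 32.1 + 16/2.8
= 272 + 32.10 + 5.71
= 309.81 mOsm/kg

309.8 mOsm/kg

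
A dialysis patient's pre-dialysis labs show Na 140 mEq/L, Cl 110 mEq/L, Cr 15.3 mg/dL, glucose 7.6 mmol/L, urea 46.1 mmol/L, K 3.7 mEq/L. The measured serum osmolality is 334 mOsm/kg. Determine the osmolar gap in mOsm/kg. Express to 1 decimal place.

Calculated osmolality = 2·Na + glucose + urea
= 2·140 + 7.6 + 46.1
= 280 + 7.60 + 46.10
= 333.7 mOsm/kg ≈ 333.7 mOsm/kg
Osmolar gap = measured − calculated = 334 − 333.7 = 0.3 mOsm/kg

0.3 mOsm/kg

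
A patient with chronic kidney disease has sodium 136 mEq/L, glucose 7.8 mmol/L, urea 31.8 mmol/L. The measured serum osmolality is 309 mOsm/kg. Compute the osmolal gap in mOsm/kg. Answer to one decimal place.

Calculated osmolality = 2·Na + glucose + urea
= 2·136 + 7.8 + 31.8
= 272 + 7.80 + 31.80
= 311.6 mOsm/kg ≈ 311.6 mOsm/kg
Osmolar gap = measured − calculated = 309 − 311.6 = -2.6 mOsm/kg

-2.6 mOsm/kg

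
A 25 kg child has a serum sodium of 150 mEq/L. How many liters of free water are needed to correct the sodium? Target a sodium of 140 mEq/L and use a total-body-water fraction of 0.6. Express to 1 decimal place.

1.1 L

TBW = 0.6 · 25 = 15 L
Free water deficit = TBW · (Na/140 − 1)
= 15 · (150/140 − 1)
= 15 · 0.0714
= 1.07 L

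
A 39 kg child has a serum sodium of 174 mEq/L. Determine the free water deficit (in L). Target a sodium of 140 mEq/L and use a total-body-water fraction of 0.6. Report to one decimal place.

5.7 L

TBW = 0.6 · 39 = 23.4 L
Free water deficit = TBW · (Na/140 − 1)
= 23.4 · (174/140 − 1)
= 23.4 · 0.2429
= 5.68 L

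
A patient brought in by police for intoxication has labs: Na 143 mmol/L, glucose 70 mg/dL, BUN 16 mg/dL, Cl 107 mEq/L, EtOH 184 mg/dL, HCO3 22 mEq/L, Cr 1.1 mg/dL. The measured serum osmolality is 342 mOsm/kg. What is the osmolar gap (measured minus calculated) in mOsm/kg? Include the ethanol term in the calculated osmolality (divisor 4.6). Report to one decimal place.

Calculated osmolality = 2·Na + glucose/18 + BUN/2.8 + ethanol/4.6
= 2·143 + 70/18 + 16/2.8 + 184/4.6
= 286 + 3.89 + 5.71 + 40
= 335.6 mOsm/kg ≈ 335.6 mOsm/kg
Osmolar gap = measured − calculated = 342 − 335.6 = 6.4 mOsm/kg

6.4 mOsm/kg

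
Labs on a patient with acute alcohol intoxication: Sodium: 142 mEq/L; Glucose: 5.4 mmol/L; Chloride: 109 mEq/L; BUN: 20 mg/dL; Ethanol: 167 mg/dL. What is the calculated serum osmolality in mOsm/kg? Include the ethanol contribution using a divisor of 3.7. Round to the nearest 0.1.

Calculated osmolality = 2·Na + glucose + BUN/2.8 + ethanol/3.7
= 2·142 + 5.4 + 20/2.8 + 167/3.7
= 284 + 5.40 + 7.14 + 45.14
= 341.68 mOsm/kg

341.7 mOsm/kg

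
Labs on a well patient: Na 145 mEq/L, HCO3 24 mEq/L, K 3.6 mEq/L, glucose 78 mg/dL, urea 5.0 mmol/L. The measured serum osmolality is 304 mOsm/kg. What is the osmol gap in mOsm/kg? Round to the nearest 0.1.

Calculated osmolality = 2·Na + glucose/18 + urea
= 2·145 + 78/18 + 5
= 290 + 4.33 + 5
= 299.33 mOsm/kg ≈ 299.3 mOsm/kg
Osmolar gap = measured − calculated = 304 − 299.3 = 4.7 mOsm/kg

4.7 mOsm/kg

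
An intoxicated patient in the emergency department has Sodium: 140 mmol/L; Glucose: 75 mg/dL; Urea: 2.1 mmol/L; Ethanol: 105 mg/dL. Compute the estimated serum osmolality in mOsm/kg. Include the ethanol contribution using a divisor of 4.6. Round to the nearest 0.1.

Calculated osmolality = 2·Na + glucose/18 + urea + ethanol/4.6
= 2·140 + 75/18 + 2.1 + 105/4.6
= 280 + 4.17 + 2.10 + 22.83
= 309.1 mOsm/kg

309.1 mOsm/kg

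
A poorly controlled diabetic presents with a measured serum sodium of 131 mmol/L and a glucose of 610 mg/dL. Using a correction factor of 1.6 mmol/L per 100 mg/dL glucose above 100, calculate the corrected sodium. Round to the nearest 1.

139 mmol/L

Corrected Na = measured Na + 1.6 · (glucose − 100)/100
= 131 + 1.6 · (610 − 100)/100
= 131 + 8.2
= 139.2 mmol/L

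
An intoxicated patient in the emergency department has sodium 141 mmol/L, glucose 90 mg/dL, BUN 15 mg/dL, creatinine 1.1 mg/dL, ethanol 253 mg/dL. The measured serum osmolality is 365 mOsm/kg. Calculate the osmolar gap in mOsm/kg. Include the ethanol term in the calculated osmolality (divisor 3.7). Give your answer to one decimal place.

4.3 mOsm/kg

Calculated osmolality = 2·Na + glucose/18 + BUN/2.8 + ethanol/3.7
= 2·141 + 90/18 + 15/2.8 + 253/3.7
= 282 + 5 + 5.36 + 68.38
= 360.74 mOsm/kg ≈ 360.7 mOsm/kg
Osmolar gap = measured − calculated = 365 − 360.7 = 4.3 mOsm/kg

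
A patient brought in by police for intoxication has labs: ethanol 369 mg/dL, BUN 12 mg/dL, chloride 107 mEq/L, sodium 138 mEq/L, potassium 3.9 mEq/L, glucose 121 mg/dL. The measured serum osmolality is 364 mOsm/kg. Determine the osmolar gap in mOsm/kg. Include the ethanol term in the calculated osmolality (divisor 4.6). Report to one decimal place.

-3.2 mOsm/kg

Calculated osmolality = 2·Na + glucose/18 + BUN/2.8 + ethanol/4.6
= 2·138 + 121/18 + 12/2.8 + 369/4.6
= 276 + 6.72 + 4.29 + 80.22
= 367.23 mOsm/kg ≈ 367.2 mOsm/kg
Osmolar gap = measured − calculated = 364 − 367.2 = -3.2 mOsm/kg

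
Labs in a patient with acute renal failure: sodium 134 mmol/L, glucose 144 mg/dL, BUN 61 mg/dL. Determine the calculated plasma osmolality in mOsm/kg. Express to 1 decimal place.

297.8 mOsm/kg

Calculated osmolality = 2·Na + glucose/18 + BUN/2.8
= 2·134 + 144/18 + 61/2.8
= 268 + 8 + 21.79
= 297.79 mOsm/kg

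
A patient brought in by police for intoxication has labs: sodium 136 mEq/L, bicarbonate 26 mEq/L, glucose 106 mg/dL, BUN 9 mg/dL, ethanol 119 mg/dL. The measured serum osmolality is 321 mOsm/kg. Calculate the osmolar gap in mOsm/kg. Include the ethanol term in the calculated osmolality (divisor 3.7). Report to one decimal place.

7.7 mOsm/kg

Calculated osmolality = 2·Na + glucose/18 + BUN/2.8 + ethanol/3.7
= 2·136 + 106/18 + 9/2.8 + 119/3.7
= 272 + 5.89 + 3.21 + 32.16
= 313.26 mOsm/kg ≈ 313.3 mOsm/kg
Osmolar gap = measured − calculated = 321 − 313.3 = 7.7 mOsm/kg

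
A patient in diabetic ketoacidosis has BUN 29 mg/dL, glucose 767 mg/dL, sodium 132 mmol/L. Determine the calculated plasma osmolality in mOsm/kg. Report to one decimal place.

317.0 mOsm/kg

Calculated osmolality = 2·Na + glucose/18 + BUN/2.8
= 2·132 + 767/18 + 29/2.8
= 264 + 42.61 + 10.36
= 316.97 mOsm/kg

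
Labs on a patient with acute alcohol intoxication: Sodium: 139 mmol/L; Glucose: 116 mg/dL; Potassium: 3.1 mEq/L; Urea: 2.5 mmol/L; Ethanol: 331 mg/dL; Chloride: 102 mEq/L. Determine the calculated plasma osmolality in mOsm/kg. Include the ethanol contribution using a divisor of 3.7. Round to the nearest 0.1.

376.4 mOsm/kg

Calculated osmolality = 2·Na + glucose/18 + urea + ethanol/3.7
= 2·139 + 116/18 + 2.5 + 331/3.7
= 278 + 6.44 + 2.50 + 89.46
= 376.4 mOsm/kg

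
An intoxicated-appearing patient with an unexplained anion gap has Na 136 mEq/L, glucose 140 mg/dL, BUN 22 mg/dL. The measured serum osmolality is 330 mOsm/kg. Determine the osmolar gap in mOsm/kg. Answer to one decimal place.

Calculated osmolality = 2·Na + glucose/18 + BUN/2.8
= 2·136 + 140/18 + 22/2.8
= 272 + 7.78 + 7.86
= 287.64 mOsm/kg ≈ 287.6 mOsm/kg
Osmolar gap = measured − calculated = 330 − 287.6 = 42.4 mOsm/kg

42.4 mOsm/kg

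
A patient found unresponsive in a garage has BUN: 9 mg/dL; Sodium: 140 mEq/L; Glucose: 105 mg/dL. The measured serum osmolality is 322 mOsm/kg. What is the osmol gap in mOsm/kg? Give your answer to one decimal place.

33.0 mOsm/kg

Calculated osmolality = 2·Na + glucose/18 + BUN/2.8
= 2·140 + 105/18 + 9/2.8
= 280 + 5.83 + 3.21
= 289.04 mOsm/kg ≈ 289.0 mOsm/kg
Osmolar gap = measured − calculated = 322 − 289.0 = 33.0 mOsm/kg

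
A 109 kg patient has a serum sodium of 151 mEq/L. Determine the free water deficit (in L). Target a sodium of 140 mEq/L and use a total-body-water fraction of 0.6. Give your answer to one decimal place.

TBW = 0.6 · 109 = 65.4 L
Free water deficit = TBW · (Na/140 − 1)
= 65.4 · (151/140 − 1)
= 65.4 · 0.0786
= 5.14 L

5.1 L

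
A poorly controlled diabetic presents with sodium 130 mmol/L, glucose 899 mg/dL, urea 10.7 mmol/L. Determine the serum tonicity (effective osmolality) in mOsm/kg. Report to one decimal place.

309.9 mOsm/kg

Effective osmolality excludes urea (freely permeant across cell membranes):
2·Na + glucose/18
= 2·130 + 899/18
= 260 + 49.94
= 309.94 mOsm/kg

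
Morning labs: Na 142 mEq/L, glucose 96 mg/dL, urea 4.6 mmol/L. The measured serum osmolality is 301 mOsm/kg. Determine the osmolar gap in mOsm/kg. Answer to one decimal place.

7.1 mOsm/kg

Calculated osmolality = 2·Na + glucose/18 + urea
= 2·142 + 96/18 + 4.6
= 284 + 5.33 + 4.60
= 293.93 mOsm/kg ≈ 293.9 mOsm/kg
Osmolar gap = measured − calculated = 301 − 293.9 = 7.1 mOsm/kg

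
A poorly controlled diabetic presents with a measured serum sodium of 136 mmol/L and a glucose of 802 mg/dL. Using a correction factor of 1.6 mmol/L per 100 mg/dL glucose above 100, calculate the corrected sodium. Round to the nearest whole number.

147 mmol/L

Corrected Na = measured Na + 1.6 · (glucose − 100)/100
= 136 + 1.6 · (802 − 100)/100
= 136 + 11.2
= 147.2 mmol/L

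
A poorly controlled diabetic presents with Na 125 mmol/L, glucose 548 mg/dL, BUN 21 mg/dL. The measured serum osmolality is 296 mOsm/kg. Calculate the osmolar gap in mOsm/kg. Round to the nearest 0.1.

8.1 mOsm/kg

Calculated osmolality = 2·Na + glucose/18 + BUN/2.8
= 2·125 + 548/18 + 21/2.8
= 250 + 30.44 + 7.50
= 287.94 mOsm/kg ≈ 287.9 mOsm/kg
Osmolar gap = measured − calculated = 296 − 287.9 = 8.1 mOsm/kg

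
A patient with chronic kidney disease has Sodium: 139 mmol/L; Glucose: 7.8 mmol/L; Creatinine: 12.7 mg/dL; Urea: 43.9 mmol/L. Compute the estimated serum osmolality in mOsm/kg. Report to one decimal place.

Calculated osmolality = 2·Na + glucose + urea
= 2·139 + 7.8 + 43.9
= 278 + 7.80 + 43.90
= 329.7 mOsm/kg

329.7 mOsm/kg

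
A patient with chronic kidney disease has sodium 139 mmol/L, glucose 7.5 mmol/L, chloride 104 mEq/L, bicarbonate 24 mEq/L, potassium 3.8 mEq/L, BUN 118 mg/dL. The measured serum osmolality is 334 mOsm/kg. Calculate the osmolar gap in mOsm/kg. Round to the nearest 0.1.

6.4 mOsm/kg

Calculated osmolality = 2·Na + glucose + BUN/2.8
= 2·139 + 7.5 + 118/2.8
= 278 + 7.50 + 42.14
= 327.64 mOsm/kg ≈ 327.6 mOsm/kg
Osmolar gap = measured − calculated = 334 − 327.6 = 6.4 mOsm/kg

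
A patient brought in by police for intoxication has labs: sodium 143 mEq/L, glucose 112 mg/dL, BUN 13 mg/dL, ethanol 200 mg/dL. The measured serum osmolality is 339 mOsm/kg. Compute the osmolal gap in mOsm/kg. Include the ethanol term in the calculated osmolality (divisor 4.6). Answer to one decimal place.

-1.3 mOsm/kg

Calculated osmolality = 2·Na + glucose/18 + BUN/2.8 + ethanol/4.6
= 2·143 + 112/18 + 13/2.8 + 200/4.6
= 286 + 6.22 + 4.64 + 43.48
= 340.34 mOsm/kg ≈ 340.3 mOsm/kg
Osmolar gap = measured − calculated = 339 − 340.3 = -1.3 mOsm/kg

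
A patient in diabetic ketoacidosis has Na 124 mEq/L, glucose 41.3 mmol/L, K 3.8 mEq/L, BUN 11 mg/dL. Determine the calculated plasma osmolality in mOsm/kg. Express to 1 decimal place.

293.2 mOsm/kg

Calculated osmolality = 2·Na + glucose + BUN/2.8
= 2·124 + 41.3 + 11/2.8
= 248 + 41.30 + 3.93
= 293.23 mOsm/kg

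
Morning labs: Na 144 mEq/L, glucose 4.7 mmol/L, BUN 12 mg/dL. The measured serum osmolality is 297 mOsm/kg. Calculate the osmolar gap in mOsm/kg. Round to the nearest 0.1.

Calculated osmolality = 2·Na + glucose + BUN/2.8
= 2·144 + 4.7 + 12/2.8
= 288 + 4.70 + 4.29
= 296.99 mOsm/kg ≈ 297.0 mOsm/kg
Osmolar gap = measured − calculated = 297 − 297.0 = 0.0 mOsm/kg

0.0 mOsm/kg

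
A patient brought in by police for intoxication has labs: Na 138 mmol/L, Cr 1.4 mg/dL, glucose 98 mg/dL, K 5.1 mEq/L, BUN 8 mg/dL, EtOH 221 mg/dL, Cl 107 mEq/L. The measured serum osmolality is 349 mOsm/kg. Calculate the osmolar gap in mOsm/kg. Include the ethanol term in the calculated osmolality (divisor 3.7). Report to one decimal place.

5.0 mOsm/kg

Calculated osmolality = 2·Na + glucose/18 + BUN/2.8 + ethanol/3.7
= 2·138 + 98/18 + 8/2.8 + 221/3.7
= 276 + 5.44 + 2.86 + 59.73
= 344.03 mOsm/kg ≈ 344.0 mOsm/kg
Osmolar gap = measured − calculated = 349 − 344.0 = 5.0 mOsm/kg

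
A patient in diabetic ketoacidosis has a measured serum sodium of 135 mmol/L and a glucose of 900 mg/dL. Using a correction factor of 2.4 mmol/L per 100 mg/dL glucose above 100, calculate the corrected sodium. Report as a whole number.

Corrected Na = measured Na + 2.4 · (glucose − 100)/100
= 135 + 2.4 · (900 − 100)/100
= 135 + 19.2
= 154.2 mmol/L

154 mmol/L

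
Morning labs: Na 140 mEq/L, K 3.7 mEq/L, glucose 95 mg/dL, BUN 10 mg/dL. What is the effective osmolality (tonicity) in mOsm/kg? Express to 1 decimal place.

285.3 mOsm/kg

Effective osmolality excludes urea (freely permeant across cell membranes):
2·Na + glucose/18
= 2·140 + 95/18
= 280 + 5.28
= 285.28 mOsm/kg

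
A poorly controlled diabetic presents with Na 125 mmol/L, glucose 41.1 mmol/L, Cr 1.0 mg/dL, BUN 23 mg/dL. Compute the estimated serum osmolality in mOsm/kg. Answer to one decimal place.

Calculated osmolality = 2·Na + glucose + BUN/2.8
= 2·125 + 41.1 + 23/2.8
= 250 + 41.10 + 8.21
= 299.31 mOsm/kg

299.3 mOsm/kg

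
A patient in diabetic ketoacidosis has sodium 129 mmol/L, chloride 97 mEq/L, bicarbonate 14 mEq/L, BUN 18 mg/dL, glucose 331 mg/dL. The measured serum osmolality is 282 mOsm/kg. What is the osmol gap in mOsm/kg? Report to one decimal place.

Calculated osmolality = 2·Na + glucose/18 + BUN/2.8
= 2·129 + 331/18 + 18/2.8
= 258 + 18.39 + 6.43
= 282.82 mOsm/kg ≈ 282.8 mOsm/kg
Osmolar gap = measured − calculated = 282 − 282.8 = -0.8 mOsm/kg

-0.8 mOsm/kg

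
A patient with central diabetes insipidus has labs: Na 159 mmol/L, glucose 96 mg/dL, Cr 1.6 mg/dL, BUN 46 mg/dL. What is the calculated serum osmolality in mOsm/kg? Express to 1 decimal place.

339.8 mOsm/kg

Calculated osmolality = 2·Na + glucose/18 + BUN/2.8
= 2·159 + 96/18 + 46/2.8
= 318 + 5.33 + 16.43
= 339.76 mOsm/kg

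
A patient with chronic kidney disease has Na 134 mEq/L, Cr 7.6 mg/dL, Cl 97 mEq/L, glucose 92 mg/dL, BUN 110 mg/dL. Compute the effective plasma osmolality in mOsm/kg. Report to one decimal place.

273.1 mOsm/kg

Effective osmolality excludes urea (freely permeant across cell membranes):
2·Na + glucose/18
= 2·134 + 92/18
= 268 + 5.11
= 273.11 mOsm/kg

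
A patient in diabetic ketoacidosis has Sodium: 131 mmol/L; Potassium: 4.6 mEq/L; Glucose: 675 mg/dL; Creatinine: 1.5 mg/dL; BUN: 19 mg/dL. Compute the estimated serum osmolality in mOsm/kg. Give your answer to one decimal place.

306.3 mOsm/kg

Calculated osmolality = 2·Na + glucose/18 + BUN/2.8
= 2·131 + 675/18 + 19/2.8
= 262 + 37.50 + 6.79
= 306.29 mOsm/kg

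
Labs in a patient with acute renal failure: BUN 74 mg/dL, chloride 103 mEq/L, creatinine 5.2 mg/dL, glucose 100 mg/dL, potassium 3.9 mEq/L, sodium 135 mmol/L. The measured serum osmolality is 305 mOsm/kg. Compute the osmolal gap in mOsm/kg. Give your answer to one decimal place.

Calculated osmolality = 2·Na + glucose/18 + BUN/2.8
= 2·135 + 100/18 + 74/2.8
= 270 + 5.56 + 26.43
= 301.99 mOsm/kg ≈ 302.0 mOsm/kg
Osmolar gap = measured − calculated = 305 − 302.0 = 3.0 mOsm/kg

3.0 mOsm/kg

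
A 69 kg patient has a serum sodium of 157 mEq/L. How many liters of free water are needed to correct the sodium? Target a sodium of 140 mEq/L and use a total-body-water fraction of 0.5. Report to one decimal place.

TBW = 0.5 · 69 = 34.5 L
Free water deficit = TBW · (Na/140 − 1)
= 34.5 · (157/140 − 1)
= 34.5 · 0.1214
= 4.19 L

4.2 L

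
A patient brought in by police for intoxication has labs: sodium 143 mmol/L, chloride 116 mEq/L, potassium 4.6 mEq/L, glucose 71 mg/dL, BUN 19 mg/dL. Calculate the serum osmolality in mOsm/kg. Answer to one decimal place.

Calculated osmolality = 2·Na + glucose/18 + BUN/2.8
= 2·143 + 71/18 + 19/2.8
= 286 + 3.94 + 6.79
= 296.73 mOsm/kg

296.7 mOsm/kg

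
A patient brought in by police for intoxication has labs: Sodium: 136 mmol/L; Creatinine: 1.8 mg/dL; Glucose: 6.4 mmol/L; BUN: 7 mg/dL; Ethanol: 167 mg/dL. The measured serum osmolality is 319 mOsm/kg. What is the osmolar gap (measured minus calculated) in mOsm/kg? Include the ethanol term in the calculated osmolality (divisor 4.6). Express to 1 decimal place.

Calculated osmolality = 2·Na + glucose + BUN/2.8 + ethanol/4.6
= 2·136 + 6.4 + 7/2.8 + 167/4.6
= 272 + 6.40 + 2.50 + 36.30
= 317.2 mOsm/kg ≈ 317.2 mOsm/kg
Osmolar gap = measured − calculated = 319 − 317.2 = 1.8 mOsm/kg

1.8 mOsm/kg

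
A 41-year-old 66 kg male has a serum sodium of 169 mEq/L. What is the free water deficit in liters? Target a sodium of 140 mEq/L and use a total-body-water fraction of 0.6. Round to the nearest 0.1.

TBW = 0.6 · 66 = 39.6 L
Free water deficit = TBW · (Na/140 − 1)
= 39.6 · (169/140 − 1)
= 39.6 · 0.2071
= 8.2 L

8.2 L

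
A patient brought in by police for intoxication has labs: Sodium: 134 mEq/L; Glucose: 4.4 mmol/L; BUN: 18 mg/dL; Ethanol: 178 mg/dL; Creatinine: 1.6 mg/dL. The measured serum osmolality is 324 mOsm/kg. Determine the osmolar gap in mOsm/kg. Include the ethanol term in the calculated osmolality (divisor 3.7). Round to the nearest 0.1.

-2.9 mOsm/kg

Calculated osmolality = 2·Na + glucose + BUN/2.8 + ethanol/3.7
= 2·134 + 4.4 + 18/2.8 + 178/3.7
= 268 + 4.40 + 6.43 + 48.11
= 326.94 mOsm/kg ≈ 326.9 mOsm/kg
Osmolar gap = measured − calculated = 324 − 326.9 = -2.9 mOsm/kg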